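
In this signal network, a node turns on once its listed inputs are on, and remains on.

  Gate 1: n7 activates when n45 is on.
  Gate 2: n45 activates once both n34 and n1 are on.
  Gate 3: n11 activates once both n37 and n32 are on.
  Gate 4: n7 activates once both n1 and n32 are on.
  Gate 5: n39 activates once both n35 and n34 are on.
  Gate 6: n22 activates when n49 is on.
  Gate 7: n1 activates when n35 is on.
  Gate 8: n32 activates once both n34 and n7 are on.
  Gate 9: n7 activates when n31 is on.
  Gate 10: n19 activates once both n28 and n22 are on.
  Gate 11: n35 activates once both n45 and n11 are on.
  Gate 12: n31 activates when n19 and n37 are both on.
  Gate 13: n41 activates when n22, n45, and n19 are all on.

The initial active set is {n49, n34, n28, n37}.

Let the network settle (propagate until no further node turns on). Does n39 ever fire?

n39 would need n35 and n34 (Gate 5), but n35 never turns on.

No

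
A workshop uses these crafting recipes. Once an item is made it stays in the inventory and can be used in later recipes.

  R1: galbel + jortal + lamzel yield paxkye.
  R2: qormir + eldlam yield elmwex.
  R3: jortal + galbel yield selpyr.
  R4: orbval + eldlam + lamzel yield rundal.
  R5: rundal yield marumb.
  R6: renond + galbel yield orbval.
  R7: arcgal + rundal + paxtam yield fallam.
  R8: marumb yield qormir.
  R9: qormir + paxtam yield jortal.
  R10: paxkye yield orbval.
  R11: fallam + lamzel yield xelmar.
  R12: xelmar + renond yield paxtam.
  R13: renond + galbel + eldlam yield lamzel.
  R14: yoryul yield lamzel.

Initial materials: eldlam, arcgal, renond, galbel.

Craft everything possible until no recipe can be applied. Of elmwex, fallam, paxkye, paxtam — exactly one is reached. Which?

elmwex

renond + galbel + eldlam → lamzel (R13).
renond + galbel → orbval (R6).
Using R4, orbval, eldlam, and lamzel make rundal.
rundal → marumb (R5).
Using R8, marumb makes qormir.
qormir + eldlam → elmwex (R2).
paxtam would need xelmar and renond (R12), but xelmar is never obtained. fallam would need arcgal, rundal, and paxtam (R7), but paxtam is never obtained. paxkye would need galbel, jortal, and lamzel (R1), but jortal is never obtained.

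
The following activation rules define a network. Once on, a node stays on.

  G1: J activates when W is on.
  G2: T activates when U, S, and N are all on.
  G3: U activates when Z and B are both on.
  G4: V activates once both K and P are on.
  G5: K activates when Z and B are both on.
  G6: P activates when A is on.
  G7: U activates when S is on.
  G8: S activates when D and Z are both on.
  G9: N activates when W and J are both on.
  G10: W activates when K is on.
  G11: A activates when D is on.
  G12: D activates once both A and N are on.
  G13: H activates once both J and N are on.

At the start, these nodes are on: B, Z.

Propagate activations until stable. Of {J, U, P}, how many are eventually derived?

G3: Z and B on → U on.
G5: Z and B on → K on.
K is on, so W activates (G10).
G1: W on → J on.
J: reached.
U: reached.
P would need A (G6), but A never turns on.
Reached: J and U — 2 of the 3.

2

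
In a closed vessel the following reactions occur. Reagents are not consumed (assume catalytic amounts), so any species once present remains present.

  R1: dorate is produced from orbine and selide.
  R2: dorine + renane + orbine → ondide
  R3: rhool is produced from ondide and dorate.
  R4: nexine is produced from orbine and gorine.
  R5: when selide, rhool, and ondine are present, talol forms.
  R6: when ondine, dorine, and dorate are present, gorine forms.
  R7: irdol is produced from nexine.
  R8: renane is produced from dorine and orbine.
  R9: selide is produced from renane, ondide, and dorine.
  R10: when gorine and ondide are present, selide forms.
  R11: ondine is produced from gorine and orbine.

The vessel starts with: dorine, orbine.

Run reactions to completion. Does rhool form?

Yes

dorine and orbine present → renane forms (R8).
dorine, renane, and orbine present → ondide forms (R2).
renane, ondide, and dorine present → selide forms (R9).
orbine and selide present → dorate forms (R1).
ondide and dorate present → rhool forms (R3).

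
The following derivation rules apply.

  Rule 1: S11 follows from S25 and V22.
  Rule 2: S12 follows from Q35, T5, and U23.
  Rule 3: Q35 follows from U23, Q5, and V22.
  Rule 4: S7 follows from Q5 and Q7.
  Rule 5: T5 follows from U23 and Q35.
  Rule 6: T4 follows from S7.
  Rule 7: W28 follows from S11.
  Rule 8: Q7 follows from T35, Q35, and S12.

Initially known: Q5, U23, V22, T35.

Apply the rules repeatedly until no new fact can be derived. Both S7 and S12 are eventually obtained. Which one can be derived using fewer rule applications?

S12

S12: From U23, Q5, and V22, Rule 3 gives Q35. U23 and Q35 hold, so T5 follows (Rule 5). Q35, T5, and U23 hold, so S12 follows (Rule 2). [3 rule applications]
S7: From U23, Q5, and V22, Rule 3 gives Q35. From U23 and Q35, Rule 5 gives T5. From Q35, T5, and U23, Rule 2 gives S12. From T35, Q35, and S12, Rule 8 gives Q7. From Q5 and Q7, Rule 4 gives S7. [5 rule applications]
S12 needs fewer.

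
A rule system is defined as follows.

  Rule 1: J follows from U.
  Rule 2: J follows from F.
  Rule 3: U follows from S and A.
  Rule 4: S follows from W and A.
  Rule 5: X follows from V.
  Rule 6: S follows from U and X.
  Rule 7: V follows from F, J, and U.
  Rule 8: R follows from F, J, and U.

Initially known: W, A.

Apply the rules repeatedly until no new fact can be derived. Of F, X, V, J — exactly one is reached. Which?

W and A hold, so S follows (Rule 4).
From S and A, Rule 3 gives U.
U holds, so J follows (Rule 1).
X would need V (Rule 5), but V is never established. No rule produces F, and it is not given. V would need F, J, and U (Rule 7), but F is never established.

J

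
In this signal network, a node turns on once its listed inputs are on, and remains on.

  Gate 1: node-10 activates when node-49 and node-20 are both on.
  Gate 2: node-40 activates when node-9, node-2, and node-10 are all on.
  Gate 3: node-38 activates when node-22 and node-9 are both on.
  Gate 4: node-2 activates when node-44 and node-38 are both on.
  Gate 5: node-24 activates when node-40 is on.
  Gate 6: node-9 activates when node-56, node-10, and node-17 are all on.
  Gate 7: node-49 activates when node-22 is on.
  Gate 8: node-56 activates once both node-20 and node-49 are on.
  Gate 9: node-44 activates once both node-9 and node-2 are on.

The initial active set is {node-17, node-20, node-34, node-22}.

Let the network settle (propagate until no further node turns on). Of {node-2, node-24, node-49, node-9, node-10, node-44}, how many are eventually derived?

node-22 is on, so node-49 activates (Gate 7).
node-49 and node-20 are on, so node-10 activates (Gate 1).
node-20 and node-49 are on, so node-56 activates (Gate 8).
node-56, node-10, and node-17 are on, so node-9 activates (Gate 6).
node-2 would need node-44 and node-38 (Gate 4), but node-44 never turns on.
node-24 would need node-40 (Gate 5), but node-40 never turns on.
node-49: reached.
node-9: reached.
node-10: reached.
node-44 would need node-9 and node-2 (Gate 9), but node-2 never turns on.
Reached: node-49, node-9, and node-10 — 3 of the 6.

3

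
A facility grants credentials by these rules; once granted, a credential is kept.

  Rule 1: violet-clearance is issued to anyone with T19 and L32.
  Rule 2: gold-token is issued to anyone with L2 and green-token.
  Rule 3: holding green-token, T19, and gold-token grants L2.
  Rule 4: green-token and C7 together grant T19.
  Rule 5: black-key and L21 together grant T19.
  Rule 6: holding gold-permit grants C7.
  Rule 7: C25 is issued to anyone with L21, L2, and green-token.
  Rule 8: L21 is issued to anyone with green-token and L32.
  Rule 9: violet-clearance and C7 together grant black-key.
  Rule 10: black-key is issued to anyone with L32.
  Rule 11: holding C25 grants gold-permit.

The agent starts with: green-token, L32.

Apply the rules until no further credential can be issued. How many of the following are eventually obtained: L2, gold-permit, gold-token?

0

L2 would need green-token, T19, and gold-token (Rule 3), but gold-token is never granted.
gold-permit would need C25 (Rule 11), but C25 is never granted.
gold-token would need L2 and green-token (Rule 2), but L2 is never granted.
None of the 3 are reached.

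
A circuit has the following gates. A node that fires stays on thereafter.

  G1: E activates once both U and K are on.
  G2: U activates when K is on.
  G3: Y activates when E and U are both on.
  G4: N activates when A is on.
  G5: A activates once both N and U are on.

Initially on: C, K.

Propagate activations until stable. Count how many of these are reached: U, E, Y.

3

G2: K on → U on.
G1: U and K on → E on.
E and U are on, so Y activates (G3).
U: reached.
E: reached.
Y: reached.
All 3 are reached.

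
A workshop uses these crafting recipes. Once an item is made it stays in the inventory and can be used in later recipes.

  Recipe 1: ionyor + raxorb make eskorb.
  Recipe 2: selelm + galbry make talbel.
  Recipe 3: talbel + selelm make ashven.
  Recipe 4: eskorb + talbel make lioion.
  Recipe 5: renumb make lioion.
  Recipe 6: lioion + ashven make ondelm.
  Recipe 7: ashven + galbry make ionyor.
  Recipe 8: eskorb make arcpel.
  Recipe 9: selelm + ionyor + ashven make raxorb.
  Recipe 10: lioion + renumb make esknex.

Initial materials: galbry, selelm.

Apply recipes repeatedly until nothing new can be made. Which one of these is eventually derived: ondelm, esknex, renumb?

Using Recipe 2, selelm and galbry make talbel.
talbel + selelm → ashven (Recipe 3).
ashven + galbry → ionyor (Recipe 7).
selelm + ionyor + ashven → raxorb (Recipe 9).
ionyor + raxorb → eskorb (Recipe 1).
Using Recipe 4, eskorb and talbel make lioion.
lioion + ashven → ondelm (Recipe 6).
No rule produces renumb, and it is not given. esknex would need lioion and renumb (Recipe 10), but renumb is never obtained.

ondelm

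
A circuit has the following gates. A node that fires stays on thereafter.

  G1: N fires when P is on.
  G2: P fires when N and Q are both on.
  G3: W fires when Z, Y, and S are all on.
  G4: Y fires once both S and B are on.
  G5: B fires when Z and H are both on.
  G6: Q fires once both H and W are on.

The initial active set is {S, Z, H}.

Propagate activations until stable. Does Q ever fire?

G5: Z and H on → B on.
G4: S and B on → Y on.
Z, Y, and S are on, so W fires (G3).
H and W are on, so Q fires (G6).

Yes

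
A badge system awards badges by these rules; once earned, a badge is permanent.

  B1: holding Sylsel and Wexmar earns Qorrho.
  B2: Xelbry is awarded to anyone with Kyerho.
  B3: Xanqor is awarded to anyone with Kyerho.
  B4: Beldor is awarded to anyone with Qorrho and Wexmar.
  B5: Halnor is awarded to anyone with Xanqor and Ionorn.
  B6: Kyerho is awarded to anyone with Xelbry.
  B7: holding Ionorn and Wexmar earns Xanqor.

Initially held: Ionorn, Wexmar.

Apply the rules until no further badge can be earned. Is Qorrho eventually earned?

Qorrho would need Sylsel and Wexmar (B1), but Sylsel is never earned.

No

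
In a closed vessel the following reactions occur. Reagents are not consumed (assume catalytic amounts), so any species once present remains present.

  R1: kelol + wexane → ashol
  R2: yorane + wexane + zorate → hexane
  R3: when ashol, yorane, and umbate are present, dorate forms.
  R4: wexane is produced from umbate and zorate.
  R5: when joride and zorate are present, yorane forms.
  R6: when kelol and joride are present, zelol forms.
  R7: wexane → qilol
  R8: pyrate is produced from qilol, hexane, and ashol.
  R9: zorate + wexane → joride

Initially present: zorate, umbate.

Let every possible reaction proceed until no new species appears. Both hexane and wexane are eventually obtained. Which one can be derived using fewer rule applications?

wexane

wexane: umbate and zorate present → wexane forms (R4). [1 rule application]
hexane: umbate and zorate present → wexane forms (R4). zorate and wexane present → joride forms (R9). joride and zorate present → yorane forms (R5). yorane, wexane, and zorate present → hexane forms (R2). [4 rule applications]
wexane needs fewer.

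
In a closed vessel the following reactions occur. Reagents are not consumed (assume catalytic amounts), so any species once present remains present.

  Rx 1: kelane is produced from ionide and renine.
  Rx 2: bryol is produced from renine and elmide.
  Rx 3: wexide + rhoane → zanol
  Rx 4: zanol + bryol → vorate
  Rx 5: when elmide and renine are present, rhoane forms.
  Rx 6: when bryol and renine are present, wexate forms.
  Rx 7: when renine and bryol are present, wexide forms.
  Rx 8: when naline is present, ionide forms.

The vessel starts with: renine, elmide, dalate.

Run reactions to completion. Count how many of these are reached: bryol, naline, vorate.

elmide and renine present → rhoane forms (Rx 5).
renine and elmide present → bryol forms (Rx 2).
renine and bryol present → wexide forms (Rx 7).
wexide and rhoane present → zanol forms (Rx 3).
zanol and bryol present → vorate forms (Rx 4).
bryol: reached.
No rule produces naline, and it is not given.
vorate: reached.
Reached: bryol and vorate — 2 of the 3.

2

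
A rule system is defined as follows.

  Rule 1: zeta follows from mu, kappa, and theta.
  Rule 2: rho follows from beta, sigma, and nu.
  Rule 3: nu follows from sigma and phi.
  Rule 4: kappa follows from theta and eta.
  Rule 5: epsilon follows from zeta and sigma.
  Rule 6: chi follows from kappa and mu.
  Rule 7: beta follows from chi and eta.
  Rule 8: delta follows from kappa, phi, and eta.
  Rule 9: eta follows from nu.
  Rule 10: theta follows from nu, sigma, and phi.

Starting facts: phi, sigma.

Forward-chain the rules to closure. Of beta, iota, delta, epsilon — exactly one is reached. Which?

From sigma and phi, Rule 3 gives nu.
From nu, sigma, and phi, Rule 10 gives theta.
nu holds, so eta follows (Rule 9).
From theta and eta, Rule 4 gives kappa.
kappa, phi, and eta hold, so delta follows (Rule 8).
No rule produces iota, and it is not given. beta would need chi and eta (Rule 7), but chi is never established. epsilon would need zeta and sigma (Rule 5), but zeta is never established.

delta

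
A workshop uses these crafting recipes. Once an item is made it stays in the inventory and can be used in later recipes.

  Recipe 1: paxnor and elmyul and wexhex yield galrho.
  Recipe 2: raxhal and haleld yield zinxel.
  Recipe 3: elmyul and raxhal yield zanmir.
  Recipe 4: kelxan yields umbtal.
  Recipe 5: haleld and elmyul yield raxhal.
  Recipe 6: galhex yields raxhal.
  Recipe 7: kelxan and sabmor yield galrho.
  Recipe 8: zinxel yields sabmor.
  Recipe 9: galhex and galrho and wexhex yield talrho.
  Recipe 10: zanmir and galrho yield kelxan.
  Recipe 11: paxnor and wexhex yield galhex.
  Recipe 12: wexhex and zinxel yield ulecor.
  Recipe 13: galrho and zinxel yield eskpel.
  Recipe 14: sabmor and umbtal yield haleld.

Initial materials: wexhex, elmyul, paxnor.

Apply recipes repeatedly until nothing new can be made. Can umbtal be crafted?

Yes

Using Recipe 1, paxnor, elmyul, and wexhex make galrho.
paxnor and wexhex → galhex (Recipe 11).
galhex → raxhal (Recipe 6).
Using Recipe 3, elmyul and raxhal make zanmir.
Using Recipe 10, zanmir and galrho make kelxan.
kelxan → umbtal (Recipe 4).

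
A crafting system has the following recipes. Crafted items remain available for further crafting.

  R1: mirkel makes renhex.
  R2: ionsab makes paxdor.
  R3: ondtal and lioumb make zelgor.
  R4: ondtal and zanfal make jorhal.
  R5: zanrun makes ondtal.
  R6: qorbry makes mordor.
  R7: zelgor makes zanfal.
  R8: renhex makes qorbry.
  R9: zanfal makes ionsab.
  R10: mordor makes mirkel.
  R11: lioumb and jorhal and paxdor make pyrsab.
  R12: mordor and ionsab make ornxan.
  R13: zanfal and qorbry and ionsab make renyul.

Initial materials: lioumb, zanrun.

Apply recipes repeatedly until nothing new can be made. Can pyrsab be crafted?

zanrun → ondtal (R5).
ondtal and lioumb → zelgor (R3).
zelgor → zanfal (R7).
zanfal → ionsab (R9).
Using R4, ondtal and zanfal make jorhal.
ionsab → paxdor (R2).
Using R11, lioumb, jorhal, and paxdor make pyrsab.

Yes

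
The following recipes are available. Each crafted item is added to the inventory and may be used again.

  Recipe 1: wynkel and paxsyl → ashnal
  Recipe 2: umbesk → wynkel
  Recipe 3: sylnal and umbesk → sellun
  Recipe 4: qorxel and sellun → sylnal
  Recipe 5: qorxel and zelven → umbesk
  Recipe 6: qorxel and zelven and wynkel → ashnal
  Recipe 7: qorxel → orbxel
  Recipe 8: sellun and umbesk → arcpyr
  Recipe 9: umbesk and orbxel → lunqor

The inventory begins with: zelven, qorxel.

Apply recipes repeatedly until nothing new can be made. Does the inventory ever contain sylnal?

sylnal would need qorxel and sellun (Recipe 4), but sellun is never obtained.

No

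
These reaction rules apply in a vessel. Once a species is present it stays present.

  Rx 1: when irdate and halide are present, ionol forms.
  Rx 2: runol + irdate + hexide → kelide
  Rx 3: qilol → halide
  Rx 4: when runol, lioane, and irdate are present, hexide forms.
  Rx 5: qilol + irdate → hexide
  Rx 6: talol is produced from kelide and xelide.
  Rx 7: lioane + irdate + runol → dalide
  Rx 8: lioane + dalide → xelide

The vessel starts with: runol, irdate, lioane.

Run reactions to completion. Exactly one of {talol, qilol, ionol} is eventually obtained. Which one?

lioane, irdate, and runol present → dalide forms (Rx 7).
runol, lioane, and irdate present → hexide forms (Rx 4).
lioane and dalide present → xelide forms (Rx 8).
runol, irdate, and hexide present → kelide forms (Rx 2).
kelide and xelide present → talol forms (Rx 6).
No rule produces qilol, and it is not given. ionol would need irdate and halide (Rx 1), but halide never forms.

talol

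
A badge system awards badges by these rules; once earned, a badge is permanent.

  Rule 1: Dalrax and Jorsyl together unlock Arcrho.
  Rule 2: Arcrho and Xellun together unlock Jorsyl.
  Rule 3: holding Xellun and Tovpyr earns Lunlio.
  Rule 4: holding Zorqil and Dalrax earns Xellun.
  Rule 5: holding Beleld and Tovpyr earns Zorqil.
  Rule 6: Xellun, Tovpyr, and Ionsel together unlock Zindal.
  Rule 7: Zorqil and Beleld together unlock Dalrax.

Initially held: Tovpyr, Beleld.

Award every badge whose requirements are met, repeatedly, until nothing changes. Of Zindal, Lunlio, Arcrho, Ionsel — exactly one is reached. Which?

With Beleld and Tovpyr, Zorqil is earned (Rule 5).
With Zorqil and Beleld, Dalrax is earned (Rule 7).
With Zorqil and Dalrax, Xellun is earned (Rule 4).
With Xellun and Tovpyr, Lunlio is earned (Rule 3).
Arcrho would need Dalrax and Jorsyl (Rule 1), but Jorsyl is never earned. Zindal would need Xellun, Tovpyr, and Ionsel (Rule 6), but Ionsel is never earned. No rule produces Ionsel, and it is not given.

Lunlio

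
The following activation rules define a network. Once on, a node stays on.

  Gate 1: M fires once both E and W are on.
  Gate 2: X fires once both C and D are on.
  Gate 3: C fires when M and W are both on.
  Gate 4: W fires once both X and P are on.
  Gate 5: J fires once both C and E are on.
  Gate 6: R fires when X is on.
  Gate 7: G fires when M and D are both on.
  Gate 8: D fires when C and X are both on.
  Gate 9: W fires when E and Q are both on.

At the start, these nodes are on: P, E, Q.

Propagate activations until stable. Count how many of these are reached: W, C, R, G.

2

E and Q are on, so W fires (Gate 9).
Gate 1: E and W on → M on.
M and W are on, so C fires (Gate 3).
W: reached.
C: reached.
R would need X (Gate 6), but X never turns on.
G would need M and D (Gate 7), but D never turns on.
Reached: W and C — 2 of the 4.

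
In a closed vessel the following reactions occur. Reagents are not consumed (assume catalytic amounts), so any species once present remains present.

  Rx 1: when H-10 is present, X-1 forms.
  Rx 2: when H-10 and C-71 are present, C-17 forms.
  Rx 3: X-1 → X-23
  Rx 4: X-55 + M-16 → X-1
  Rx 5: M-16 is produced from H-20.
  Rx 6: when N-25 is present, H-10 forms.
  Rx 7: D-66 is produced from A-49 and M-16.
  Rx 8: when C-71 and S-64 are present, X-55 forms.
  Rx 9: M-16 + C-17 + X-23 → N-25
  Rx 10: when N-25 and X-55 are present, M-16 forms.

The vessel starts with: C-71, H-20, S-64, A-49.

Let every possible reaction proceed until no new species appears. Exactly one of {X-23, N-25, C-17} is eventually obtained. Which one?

X-23

H-20 present → M-16 forms (Rx 5).
C-71 and S-64 present → X-55 forms (Rx 8).
X-55 and M-16 present → X-1 forms (Rx 4).
X-1 present → X-23 forms (Rx 3).
N-25 would need M-16, C-17, and X-23 (Rx 9), but C-17 never forms. C-17 would need H-10 and C-71 (Rx 2), but H-10 never forms.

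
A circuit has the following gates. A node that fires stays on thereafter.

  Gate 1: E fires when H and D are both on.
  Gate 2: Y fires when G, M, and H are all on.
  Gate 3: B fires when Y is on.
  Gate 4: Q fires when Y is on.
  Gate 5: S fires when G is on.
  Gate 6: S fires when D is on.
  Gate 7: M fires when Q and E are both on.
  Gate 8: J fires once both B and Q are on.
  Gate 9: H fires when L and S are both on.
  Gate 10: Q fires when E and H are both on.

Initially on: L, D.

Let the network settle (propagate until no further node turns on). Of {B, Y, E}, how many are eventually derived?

1

Gate 6: D on → S on.
Gate 9: L and S on → H on.
Gate 1: H and D on → E on.
B would need Y (Gate 3), but Y never turns on.
Y would need G, M, and H (Gate 2), but G never turns on.
E: reached.
Reached: E — 1 of the 3.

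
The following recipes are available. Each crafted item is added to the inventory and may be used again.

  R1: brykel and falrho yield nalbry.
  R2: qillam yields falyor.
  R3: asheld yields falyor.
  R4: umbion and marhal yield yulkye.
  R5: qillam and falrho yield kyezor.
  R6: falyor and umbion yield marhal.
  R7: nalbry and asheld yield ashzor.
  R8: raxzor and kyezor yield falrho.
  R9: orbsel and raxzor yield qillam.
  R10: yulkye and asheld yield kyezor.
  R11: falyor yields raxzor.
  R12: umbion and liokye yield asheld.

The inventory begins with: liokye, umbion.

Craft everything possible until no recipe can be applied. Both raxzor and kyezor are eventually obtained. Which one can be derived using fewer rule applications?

raxzor

raxzor: Using R12, umbion and liokye make asheld. Using R3, asheld makes falyor. Using R11, falyor makes raxzor. [3 rule applications]
kyezor: umbion and liokye → asheld (R12). Using R3, asheld makes falyor. falyor and umbion → marhal (R6). Using R4, umbion and marhal make yulkye. yulkye and asheld → kyezor (R10). [5 rule applications]
raxzor needs fewer.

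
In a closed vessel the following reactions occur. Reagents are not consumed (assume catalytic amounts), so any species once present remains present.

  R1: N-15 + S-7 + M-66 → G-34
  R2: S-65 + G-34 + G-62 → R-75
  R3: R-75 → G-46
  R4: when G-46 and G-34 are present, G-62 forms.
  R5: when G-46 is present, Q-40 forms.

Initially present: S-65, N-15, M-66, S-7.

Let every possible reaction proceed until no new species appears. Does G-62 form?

G-62 would need G-46 and G-34 (R4), but G-46 never forms.

No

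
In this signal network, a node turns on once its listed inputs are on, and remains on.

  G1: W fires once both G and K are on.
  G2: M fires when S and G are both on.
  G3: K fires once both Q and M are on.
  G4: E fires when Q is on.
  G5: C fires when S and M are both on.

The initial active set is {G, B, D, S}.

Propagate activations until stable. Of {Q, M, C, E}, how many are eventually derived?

2

G2: S and G on → M on.
G5: S and M on → C on.
No rule produces Q, and it is not given.
M: reached.
C: reached.
E would need Q (G4), but Q never turns on.
Reached: M and C — 2 of the 4.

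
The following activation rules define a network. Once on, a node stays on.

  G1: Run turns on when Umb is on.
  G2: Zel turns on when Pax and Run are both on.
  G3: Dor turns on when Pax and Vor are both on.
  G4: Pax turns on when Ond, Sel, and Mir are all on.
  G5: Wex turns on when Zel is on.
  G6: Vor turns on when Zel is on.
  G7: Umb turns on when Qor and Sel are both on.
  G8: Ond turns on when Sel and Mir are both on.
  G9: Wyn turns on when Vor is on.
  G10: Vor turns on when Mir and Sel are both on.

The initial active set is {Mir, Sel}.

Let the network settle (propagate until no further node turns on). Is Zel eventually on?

No

Zel would need Pax and Run (G2), but Run never turns on.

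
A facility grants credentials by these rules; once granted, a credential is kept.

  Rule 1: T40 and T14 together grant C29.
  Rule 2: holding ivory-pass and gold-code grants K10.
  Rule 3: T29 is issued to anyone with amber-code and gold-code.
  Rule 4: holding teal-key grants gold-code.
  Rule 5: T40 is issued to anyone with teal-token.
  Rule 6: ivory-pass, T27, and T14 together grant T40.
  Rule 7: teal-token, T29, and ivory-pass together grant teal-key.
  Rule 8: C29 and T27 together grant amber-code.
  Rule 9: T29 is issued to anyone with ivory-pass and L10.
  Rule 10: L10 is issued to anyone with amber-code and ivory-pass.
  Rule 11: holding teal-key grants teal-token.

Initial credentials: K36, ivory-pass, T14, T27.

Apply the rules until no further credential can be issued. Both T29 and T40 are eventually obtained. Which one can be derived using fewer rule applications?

T40: Holding ivory-pass, T27, and T14 grants T40 (Rule 6). [1 rule application]
T29: Holding ivory-pass, T27, and T14 grants T40 (Rule 6). Holding T40 and T14 grants C29 (Rule 1). Holding C29 and T27 grants amber-code (Rule 8). Holding amber-code and ivory-pass grants L10 (Rule 10). Holding ivory-pass and L10 grants T29 (Rule 9). [5 rule applications]
T40 needs fewer.

T40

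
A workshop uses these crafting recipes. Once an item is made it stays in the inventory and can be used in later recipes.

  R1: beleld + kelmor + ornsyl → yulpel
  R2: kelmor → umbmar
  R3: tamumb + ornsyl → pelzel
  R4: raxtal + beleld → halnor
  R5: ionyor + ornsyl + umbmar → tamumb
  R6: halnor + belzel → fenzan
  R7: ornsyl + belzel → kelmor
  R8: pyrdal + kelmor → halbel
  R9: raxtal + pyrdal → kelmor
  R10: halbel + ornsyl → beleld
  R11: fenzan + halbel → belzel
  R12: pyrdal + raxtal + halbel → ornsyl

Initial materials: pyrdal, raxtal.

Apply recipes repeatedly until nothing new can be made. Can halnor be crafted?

Using R9, raxtal and pyrdal make kelmor.
pyrdal + kelmor → halbel (R8).
Using R12, pyrdal, raxtal, and halbel make ornsyl.
Using R10, halbel and ornsyl make beleld.
Using R4, raxtal and beleld make halnor.

Yes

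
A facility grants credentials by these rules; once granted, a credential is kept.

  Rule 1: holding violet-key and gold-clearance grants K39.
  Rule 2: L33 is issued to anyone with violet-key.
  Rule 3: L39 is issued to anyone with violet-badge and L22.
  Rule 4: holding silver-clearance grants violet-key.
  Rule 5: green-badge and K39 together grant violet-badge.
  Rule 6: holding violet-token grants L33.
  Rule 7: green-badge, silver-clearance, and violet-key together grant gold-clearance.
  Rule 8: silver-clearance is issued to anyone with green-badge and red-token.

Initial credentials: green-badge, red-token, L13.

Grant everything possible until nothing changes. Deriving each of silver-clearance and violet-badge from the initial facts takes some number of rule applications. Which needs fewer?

silver-clearance: Holding green-badge and red-token grants silver-clearance (Rule 8). [1 rule application]
violet-badge: Holding green-badge and red-token grants silver-clearance (Rule 8). Holding silver-clearance grants violet-key (Rule 4). Holding green-badge, silver-clearance, and violet-key grants gold-clearance (Rule 7). Holding violet-key and gold-clearance grants K39 (Rule 1). Holding green-badge and K39 grants violet-badge (Rule 5). [5 rule applications]
silver-clearance needs fewer.

silver-clearance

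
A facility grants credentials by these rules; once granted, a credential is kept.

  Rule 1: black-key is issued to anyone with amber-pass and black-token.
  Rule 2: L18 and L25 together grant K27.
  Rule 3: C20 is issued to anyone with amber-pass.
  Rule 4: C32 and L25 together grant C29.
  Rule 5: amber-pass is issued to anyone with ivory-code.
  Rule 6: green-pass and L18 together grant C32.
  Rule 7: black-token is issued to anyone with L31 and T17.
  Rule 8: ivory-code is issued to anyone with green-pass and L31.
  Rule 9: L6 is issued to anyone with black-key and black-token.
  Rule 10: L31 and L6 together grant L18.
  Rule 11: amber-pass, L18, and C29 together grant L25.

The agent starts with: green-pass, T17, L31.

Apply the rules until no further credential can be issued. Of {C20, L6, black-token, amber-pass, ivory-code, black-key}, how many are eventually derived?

Holding L31 and T17 grants black-token (Rule 7).
Holding green-pass and L31 grants ivory-code (Rule 8).
Holding ivory-code grants amber-pass (Rule 5).
Holding amber-pass and black-token grants black-key (Rule 1).
Holding amber-pass grants C20 (Rule 3).
Holding black-key and black-token grants L6 (Rule 9).
C20: reached.
L6: reached.
black-token: reached.
amber-pass: reached.
ivory-code: reached.
black-key: reached.
All 6 are reached.

6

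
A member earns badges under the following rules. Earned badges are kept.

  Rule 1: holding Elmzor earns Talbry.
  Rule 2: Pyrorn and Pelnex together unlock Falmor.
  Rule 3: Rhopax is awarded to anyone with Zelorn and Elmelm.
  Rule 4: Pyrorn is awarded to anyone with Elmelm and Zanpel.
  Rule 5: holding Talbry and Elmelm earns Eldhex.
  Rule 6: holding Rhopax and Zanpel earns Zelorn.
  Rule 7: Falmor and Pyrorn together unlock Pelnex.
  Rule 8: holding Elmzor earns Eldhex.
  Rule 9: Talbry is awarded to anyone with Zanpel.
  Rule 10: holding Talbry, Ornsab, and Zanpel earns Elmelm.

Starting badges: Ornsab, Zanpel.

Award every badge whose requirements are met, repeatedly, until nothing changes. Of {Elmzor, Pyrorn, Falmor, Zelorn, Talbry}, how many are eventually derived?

2

With Zanpel, Talbry is earned (Rule 9).
With Talbry, Ornsab, and Zanpel, Elmelm is earned (Rule 10).
With Elmelm and Zanpel, Pyrorn is earned (Rule 4).
No rule produces Elmzor, and it is not given.
Pyrorn: reached.
Falmor would need Pyrorn and Pelnex (Rule 2), but Pelnex is never earned.
Zelorn would need Rhopax and Zanpel (Rule 6), but Rhopax is never earned.
Talbry: reached.
Reached: Pyrorn and Talbry — 2 of the 5.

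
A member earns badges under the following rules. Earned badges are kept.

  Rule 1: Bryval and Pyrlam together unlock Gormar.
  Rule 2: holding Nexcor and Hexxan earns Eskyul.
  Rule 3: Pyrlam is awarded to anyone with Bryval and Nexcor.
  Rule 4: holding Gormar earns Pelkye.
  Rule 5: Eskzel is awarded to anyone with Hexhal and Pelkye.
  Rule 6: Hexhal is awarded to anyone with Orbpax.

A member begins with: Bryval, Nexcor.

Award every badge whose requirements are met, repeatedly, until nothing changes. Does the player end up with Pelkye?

With Bryval and Nexcor, Pyrlam is earned (Rule 3).
With Bryval and Pyrlam, Gormar is earned (Rule 1).
With Gormar, Pelkye is earned (Rule 4).

Yes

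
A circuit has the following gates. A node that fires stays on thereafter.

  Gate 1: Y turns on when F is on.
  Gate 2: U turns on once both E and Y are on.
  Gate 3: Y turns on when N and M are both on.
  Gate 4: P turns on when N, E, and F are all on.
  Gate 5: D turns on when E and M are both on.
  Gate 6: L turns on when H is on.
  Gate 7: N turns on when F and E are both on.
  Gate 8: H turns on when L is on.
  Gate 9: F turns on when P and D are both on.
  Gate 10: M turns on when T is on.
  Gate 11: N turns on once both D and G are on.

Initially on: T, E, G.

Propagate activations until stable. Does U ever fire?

Yes

Gate 10: T on → M on.
Gate 5: E and M on → D on.
D and G are on, so N turns on (Gate 11).
Gate 3: N and M on → Y on.
E and Y are on, so U turns on (Gate 2).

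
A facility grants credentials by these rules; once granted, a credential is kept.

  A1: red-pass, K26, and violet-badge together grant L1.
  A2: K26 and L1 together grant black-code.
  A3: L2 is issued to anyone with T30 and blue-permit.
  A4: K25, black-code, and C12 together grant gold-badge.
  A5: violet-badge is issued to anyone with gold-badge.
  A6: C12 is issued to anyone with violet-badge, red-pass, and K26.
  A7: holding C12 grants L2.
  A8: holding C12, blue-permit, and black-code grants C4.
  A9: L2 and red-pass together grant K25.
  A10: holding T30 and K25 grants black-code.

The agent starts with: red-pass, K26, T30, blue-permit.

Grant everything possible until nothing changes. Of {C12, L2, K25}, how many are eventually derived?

2

Holding T30 and blue-permit grants L2 (A3).
Holding L2 and red-pass grants K25 (A9).
C12 would need violet-badge, red-pass, and K26 (A6), but violet-badge is never granted.
L2: reached.
K25: reached.
Reached: L2 and K25 — 2 of the 3.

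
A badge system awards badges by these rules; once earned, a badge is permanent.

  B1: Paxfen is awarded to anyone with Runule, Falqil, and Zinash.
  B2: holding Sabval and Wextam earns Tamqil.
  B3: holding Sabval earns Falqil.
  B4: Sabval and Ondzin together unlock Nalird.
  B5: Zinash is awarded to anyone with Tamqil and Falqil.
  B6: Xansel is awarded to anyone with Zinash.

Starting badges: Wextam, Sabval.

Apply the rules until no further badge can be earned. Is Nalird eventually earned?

Nalird would need Sabval and Ondzin (B4), but Ondzin is never earned.

No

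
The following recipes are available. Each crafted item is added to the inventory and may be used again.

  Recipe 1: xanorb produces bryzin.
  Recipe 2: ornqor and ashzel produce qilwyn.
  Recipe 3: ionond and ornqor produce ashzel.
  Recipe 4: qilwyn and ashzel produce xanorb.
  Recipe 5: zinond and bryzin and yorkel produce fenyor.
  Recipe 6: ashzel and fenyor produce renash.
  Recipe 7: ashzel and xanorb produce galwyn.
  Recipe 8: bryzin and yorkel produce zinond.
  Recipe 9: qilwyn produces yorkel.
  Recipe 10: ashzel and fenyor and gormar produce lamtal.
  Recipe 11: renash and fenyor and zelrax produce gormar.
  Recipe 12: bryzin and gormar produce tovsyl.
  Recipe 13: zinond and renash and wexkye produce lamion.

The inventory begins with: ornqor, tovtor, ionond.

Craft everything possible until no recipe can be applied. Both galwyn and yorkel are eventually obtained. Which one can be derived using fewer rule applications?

yorkel: Using Recipe 3, ionond and ornqor make ashzel. ornqor and ashzel → qilwyn (Recipe 2). qilwyn → yorkel (Recipe 9). [3 rule applications]
galwyn: Using Recipe 3, ionond and ornqor make ashzel. ornqor and ashzel → qilwyn (Recipe 2). Using Recipe 4, qilwyn and ashzel make xanorb. ashzel and xanorb → galwyn (Recipe 7). [4 rule applications]
yorkel needs fewer.

yorkel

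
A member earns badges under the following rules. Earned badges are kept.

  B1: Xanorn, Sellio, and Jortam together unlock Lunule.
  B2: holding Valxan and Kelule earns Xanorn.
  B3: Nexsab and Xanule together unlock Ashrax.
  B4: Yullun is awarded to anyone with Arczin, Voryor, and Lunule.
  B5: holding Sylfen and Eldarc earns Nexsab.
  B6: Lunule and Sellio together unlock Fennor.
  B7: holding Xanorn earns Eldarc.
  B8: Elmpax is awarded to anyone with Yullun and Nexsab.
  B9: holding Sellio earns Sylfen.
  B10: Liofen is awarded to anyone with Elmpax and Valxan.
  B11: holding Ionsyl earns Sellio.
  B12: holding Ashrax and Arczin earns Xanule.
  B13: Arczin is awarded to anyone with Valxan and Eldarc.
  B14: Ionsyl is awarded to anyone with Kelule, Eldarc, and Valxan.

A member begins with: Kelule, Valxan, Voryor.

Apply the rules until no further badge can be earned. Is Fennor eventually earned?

No

Fennor would need Lunule and Sellio (B6), but Lunule is never earned.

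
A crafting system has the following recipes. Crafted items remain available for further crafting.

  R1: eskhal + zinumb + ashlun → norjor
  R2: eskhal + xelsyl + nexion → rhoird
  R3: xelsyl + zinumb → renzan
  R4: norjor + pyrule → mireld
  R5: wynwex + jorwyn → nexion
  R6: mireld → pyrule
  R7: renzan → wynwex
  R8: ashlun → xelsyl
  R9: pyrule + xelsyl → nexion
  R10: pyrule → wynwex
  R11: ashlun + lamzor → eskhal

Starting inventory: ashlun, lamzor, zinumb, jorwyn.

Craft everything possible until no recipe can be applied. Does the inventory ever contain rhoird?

Yes

ashlun → xelsyl (R8).
Using R11, ashlun and lamzor make eskhal.
xelsyl + zinumb → renzan (R3).
Using R7, renzan makes wynwex.
wynwex + jorwyn → nexion (R5).
eskhal + xelsyl + nexion → rhoird (R2).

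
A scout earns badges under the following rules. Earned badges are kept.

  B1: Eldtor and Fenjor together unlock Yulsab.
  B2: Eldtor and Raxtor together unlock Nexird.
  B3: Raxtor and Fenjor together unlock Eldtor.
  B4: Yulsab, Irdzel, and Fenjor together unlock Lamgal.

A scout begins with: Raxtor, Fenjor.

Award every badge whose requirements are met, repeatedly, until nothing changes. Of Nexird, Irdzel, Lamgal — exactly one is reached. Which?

Nexird

With Raxtor and Fenjor, Eldtor is earned (B3).
With Eldtor and Raxtor, Nexird is earned (B2).
Lamgal would need Yulsab, Irdzel, and Fenjor (B4), but Irdzel is never earned. No rule produces Irdzel, and it is not given.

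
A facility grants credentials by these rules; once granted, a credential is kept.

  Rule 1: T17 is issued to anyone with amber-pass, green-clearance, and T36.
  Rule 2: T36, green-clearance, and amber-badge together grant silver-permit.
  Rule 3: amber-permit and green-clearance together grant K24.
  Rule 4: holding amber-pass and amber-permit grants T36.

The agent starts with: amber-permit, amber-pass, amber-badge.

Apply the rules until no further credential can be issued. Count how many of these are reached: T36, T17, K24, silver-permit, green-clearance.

1

Holding amber-pass and amber-permit grants T36 (Rule 4).
T36: reached.
T17 would need amber-pass, green-clearance, and T36 (Rule 1), but green-clearance is never granted.
K24 would need amber-permit and green-clearance (Rule 3), but green-clearance is never granted.
silver-permit would need T36, green-clearance, and amber-badge (Rule 2), but green-clearance is never granted.
No rule produces green-clearance, and it is not given.
Reached: T36 — 1 of the 5.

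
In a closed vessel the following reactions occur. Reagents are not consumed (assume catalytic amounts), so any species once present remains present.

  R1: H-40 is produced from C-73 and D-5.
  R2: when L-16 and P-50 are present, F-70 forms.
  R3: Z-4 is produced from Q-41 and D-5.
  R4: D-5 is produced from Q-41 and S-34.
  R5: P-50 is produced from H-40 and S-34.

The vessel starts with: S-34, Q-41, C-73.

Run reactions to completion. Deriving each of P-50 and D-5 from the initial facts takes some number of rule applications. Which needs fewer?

D-5

D-5: Q-41 and S-34 present → D-5 forms (R4). [1 rule application]
P-50: Q-41 and S-34 present → D-5 forms (R4). C-73 and D-5 present → H-40 forms (R1). H-40 and S-34 present → P-50 forms (R5). [3 rule applications]
D-5 needs fewer.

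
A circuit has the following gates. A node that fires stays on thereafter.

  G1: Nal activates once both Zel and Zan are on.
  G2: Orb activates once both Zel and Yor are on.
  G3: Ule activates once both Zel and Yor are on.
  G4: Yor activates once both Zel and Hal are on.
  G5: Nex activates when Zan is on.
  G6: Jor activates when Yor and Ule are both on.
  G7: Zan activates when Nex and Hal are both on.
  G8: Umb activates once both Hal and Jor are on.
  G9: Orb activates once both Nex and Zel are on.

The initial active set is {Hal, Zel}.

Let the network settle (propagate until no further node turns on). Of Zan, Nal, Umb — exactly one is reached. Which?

G4: Zel and Hal on → Yor on.
Zel and Yor are on, so Ule activates (G3).
Yor and Ule are on, so Jor activates (G6).
G8: Hal and Jor on → Umb on.
Zan would need Nex and Hal (G7), but Nex never turns on. Nal would need Zel and Zan (G1), but Zan never turns on.

Umb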